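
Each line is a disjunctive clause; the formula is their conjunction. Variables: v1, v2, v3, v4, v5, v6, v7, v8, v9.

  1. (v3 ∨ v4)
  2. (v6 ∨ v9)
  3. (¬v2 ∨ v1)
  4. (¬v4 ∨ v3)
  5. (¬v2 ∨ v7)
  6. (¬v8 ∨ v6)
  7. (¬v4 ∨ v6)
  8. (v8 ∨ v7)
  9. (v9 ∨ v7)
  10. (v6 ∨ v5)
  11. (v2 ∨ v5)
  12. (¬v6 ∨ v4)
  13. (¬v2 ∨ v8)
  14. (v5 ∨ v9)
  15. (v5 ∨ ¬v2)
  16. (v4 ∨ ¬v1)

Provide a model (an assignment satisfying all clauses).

v1=T, v2=F, v3=T, v4=T, v5=T, v6=T, v7=T, v8=T, v9=F

Pure literal: v3 appears only positively; assign v3 = True.
Pure literal: v5 appears only positively; assign v5 = True.
Set v1 = True and propagate.
  then v4 is forced to True.
  then v6 is forced to True.
The remaining clauses are satisfied by v2 = False, v7 = True, v8 = True, v9 = False.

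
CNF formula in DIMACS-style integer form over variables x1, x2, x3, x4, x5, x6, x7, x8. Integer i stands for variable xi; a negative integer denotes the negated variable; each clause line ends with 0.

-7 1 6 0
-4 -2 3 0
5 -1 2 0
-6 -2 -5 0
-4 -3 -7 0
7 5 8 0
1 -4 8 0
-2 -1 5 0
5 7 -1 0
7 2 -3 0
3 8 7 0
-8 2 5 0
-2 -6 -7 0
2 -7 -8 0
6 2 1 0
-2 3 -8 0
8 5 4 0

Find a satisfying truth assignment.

Branch on x1: take x1 = True.
For the remaining variables, x2 = False, x3 = False, x4 = False, x5 = True, x6 = False, x7 = True, x8 = False works.

x1=T, x2=F, x3=F, x4=F, x5=T, x6=F, x7=T, x8=F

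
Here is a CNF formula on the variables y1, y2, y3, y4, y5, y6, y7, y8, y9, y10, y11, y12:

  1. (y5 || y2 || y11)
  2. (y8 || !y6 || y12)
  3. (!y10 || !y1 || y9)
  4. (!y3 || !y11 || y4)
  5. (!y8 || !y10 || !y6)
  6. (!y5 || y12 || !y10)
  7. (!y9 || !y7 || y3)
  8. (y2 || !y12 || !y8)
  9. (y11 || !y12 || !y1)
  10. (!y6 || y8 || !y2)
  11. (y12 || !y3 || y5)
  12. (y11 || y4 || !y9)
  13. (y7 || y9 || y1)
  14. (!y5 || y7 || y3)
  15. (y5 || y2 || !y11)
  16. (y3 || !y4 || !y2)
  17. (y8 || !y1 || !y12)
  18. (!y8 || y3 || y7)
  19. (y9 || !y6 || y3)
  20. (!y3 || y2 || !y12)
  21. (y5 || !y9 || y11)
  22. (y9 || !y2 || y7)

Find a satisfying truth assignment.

y1 = F, y2 = F, y3 = F, y4 = F, y5 = T, y6 = F, y7 = T, y8 = F, y9 = F, y10 = F, y11 = T, y12 = T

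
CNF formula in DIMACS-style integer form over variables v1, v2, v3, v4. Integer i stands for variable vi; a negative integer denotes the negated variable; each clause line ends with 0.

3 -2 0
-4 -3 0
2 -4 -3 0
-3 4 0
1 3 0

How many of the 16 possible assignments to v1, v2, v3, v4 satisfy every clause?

Satisfying assignments:
  v1=1 v2=0 v3=0 v4=0
  v1=1 v2=0 v3=0 v4=1
That's 2 in total.

2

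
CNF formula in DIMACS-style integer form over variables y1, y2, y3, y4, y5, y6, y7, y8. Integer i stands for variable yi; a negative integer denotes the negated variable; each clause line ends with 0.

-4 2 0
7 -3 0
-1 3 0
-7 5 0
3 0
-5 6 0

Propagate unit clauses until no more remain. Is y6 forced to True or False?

True

(y3) is a unit clause: y3 = True.
From (y7 | ~y3) and y3 = True: y7 = True.
In (~y7 | y5), ~y7 is now false; y5 must hold, so y5 = True.
(~y5 | y6) with y5 = True leaves only y6, so y6 = True.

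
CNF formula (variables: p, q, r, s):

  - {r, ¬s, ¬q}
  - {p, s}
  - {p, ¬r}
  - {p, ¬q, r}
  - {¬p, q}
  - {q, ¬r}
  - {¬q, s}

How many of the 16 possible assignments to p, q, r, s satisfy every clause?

2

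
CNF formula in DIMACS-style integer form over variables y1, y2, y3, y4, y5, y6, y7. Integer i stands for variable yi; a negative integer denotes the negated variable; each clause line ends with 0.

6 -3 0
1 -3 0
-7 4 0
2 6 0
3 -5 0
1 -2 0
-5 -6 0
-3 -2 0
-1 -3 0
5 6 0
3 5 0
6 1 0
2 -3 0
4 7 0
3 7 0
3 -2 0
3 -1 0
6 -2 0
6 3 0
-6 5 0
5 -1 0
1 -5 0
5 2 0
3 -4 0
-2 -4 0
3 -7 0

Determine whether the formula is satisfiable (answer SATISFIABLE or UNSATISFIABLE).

UNSATISFIABLE

y3 = True:
  propagation gives y6=True, y1=True; an empty clause results — contradiction.
y3 = False:
  propagation gives y5=False; an empty clause results — contradiction.
Every branch closes, so no satisfying assignment exists.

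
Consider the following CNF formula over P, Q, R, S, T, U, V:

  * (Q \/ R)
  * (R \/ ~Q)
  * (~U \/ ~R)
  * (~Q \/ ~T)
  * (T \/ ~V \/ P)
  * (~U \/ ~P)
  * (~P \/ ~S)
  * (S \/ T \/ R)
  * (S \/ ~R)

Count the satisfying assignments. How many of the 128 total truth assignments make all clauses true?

The models are:
  P=0 Q=0 R=1 S=1 T=0 U=0 V=0
  P=0 Q=0 R=1 S=1 T=1 U=0 V=0
  P=0 Q=0 R=1 S=1 T=1 U=0 V=1
  P=0 Q=1 R=1 S=1 T=0 U=0 V=0
Count: 4.

4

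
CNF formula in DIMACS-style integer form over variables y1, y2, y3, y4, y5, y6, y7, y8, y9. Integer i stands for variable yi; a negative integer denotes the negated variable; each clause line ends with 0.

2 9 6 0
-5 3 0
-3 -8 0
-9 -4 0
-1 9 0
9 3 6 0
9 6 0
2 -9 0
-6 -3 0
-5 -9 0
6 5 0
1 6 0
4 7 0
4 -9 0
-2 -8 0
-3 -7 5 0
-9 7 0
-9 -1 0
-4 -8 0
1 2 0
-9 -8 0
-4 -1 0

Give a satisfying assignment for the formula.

y1=False, y2=True, y3=False, y4=True, y5=False, y6=True, y7=False, y8=False, y9=False

Check each clause:
  1. (y9 | y2 | y6) — y2 is true.
  2. (y3 | ~y5) — ~y5 is true.
  3. (~y8 | ~y3) — ~y8 is true.
  4. (~y9 | ~y4) — ~y9 is true.
  5. (~y1 | y9) — ~y1 is true.
  6. (y6 | y9 | y3) — y6 is true.
  7. (y9 | y6) — y6 is true.
  8. (y2 | ~y9) — y2 is true.
  9. (~y3 | ~y6) — ~y3 is true.
  10. (~y5 | ~y9) — ~y5 is true.
  11. (y6 | y5) — y6 is true.
  12. (y6 | y1) — y6 is true.
  13. (y4 | y7) — y4 is true.
  14. (~y9 | y4) — y4 is true.
  15. (~y2 | ~y8) — ~y8 is true.
  16. (~y7 | y5 | ~y3) — ~y3 is true.
  17. (~y9 | y7) — ~y9 is true.
  18. (~y9 | ~y1) — ~y1 is true.
  19. (~y4 | ~y8) — ~y8 is true.
  20. (y2 | y1) — y2 is true.
  21. (~y8 | ~y9) — ~y8 is true.
  22. (~y4 | ~y1) — ~y1 is true.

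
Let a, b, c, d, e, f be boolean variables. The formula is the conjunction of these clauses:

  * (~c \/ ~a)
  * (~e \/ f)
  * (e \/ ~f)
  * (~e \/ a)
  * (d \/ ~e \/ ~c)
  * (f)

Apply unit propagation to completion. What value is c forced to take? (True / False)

(f) is a unit clause: f = True.
In (e \/ ~f), ~f is now false; e must hold, so e = True.
(~e \/ a): since e = True, the clause reduces to (a). a = True.
In (~a \/ ~c), ~a is now false; ~c must hold, so c = False.

False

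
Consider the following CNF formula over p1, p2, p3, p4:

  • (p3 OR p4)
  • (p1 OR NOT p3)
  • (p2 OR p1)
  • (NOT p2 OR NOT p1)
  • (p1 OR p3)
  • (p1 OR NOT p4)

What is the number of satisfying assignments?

Satisfying assignments:
  p1=T p2=F p3=F p4=T
  p1=T p2=F p3=T p4=F
  p1=T p2=F p3=T p4=T
That's 3 in total.

3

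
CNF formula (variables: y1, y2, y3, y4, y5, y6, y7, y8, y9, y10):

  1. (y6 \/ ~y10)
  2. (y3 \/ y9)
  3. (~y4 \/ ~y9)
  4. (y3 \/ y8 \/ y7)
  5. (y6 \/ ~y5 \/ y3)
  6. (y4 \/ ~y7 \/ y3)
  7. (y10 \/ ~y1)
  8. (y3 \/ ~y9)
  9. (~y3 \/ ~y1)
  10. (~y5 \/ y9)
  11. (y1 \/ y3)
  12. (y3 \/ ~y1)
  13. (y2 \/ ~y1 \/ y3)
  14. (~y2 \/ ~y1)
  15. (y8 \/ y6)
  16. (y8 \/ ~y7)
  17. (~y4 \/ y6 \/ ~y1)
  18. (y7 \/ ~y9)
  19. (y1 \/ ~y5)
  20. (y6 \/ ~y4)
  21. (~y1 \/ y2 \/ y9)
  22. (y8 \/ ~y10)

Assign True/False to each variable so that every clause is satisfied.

y1=0, y2=1, y3=1, y4=1, y5=0, y6=1, y7=1, y8=1, y9=0, y10=1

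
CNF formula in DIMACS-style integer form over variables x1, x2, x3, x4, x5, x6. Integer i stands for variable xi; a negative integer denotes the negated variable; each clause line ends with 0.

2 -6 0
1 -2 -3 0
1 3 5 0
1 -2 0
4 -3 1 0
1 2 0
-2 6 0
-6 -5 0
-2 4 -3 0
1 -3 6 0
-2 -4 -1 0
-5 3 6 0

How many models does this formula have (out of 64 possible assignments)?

7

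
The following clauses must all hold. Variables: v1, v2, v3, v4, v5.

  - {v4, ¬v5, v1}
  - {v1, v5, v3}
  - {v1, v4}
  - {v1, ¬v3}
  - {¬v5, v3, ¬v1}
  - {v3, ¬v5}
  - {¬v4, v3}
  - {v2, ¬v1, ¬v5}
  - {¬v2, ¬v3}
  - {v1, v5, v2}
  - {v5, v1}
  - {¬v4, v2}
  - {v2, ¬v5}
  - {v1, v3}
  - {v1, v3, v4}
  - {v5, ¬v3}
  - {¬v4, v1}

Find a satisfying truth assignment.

v1 = T, v2 = F, v3 = F, v4 = F, v5 = F

Try v1 = True.
The remaining clauses are satisfied by v2 = False, v3 = False, v4 = False, v5 = False.
Every clause has at least one true literal under this assignment.
Check each clause:
  1. {v1, ¬v5, v4} — v1 is true.
  2. {v5, v1, v3} — v1 is true.
  3. {v1, v4} — v1 is true.
  4. {v1, ¬v3} — v1 is true.
  5. {v3, ¬v1, ¬v5} — ¬v5 is true.
  6. {v3, ¬v5} — ¬v5 is true.
  7. {v3, ¬v4} — ¬v4 is true.
  8. {v2, ¬v5, ¬v1} — ¬v5 is true.
  9. {¬v2, ¬v3} — ¬v3 is true.
  10. {v5, v1, v2} — v1 is true.
  11. {v5, v1} — v1 is true.
  12. {¬v4, v2} — ¬v4 is true.
  13. {v2, ¬v5} — ¬v5 is true.
  14. {v3, v1} — v1 is true.
  15. {v3, v1, v4} — v1 is true.
  16. {v5, ¬v3} — ¬v3 is true.
  17. {¬v4, v1} — v1 is true.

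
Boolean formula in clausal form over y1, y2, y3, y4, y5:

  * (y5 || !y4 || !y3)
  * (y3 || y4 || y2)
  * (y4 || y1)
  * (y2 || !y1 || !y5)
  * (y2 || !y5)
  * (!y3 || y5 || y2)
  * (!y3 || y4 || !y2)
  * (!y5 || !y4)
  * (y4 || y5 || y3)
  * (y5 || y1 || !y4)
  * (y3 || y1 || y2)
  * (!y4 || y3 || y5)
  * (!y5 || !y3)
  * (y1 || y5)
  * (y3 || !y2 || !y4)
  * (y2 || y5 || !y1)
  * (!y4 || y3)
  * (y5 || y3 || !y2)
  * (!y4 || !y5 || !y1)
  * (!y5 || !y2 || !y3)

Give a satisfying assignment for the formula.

y1=T, y2=T, y3=F, y4=F, y5=T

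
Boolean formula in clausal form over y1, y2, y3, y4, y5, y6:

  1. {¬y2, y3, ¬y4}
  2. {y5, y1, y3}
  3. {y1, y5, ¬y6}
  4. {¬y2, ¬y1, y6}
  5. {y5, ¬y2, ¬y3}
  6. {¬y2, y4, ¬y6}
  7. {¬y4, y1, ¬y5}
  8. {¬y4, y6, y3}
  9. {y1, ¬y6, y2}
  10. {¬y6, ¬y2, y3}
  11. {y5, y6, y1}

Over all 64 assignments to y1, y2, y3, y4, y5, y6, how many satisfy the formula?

Split on y6, then y1.
  y6=T, y1=T: 9 of the 16 assignments to (y2,y3,y4,y5) work.
  y6=T, y1=F: a clause becomes empty — 0.
  y6=F, y1=T: y5 free; 3 ways for (y2,y3,y4) × 2^1 = 6.
  y6=F, y1=F: remaining (y2,y3,y4,y5) ∈ {(F,F,F,T); (F,T,F,T); (T,F,F,T); (T,T,F,T)} — 4.
Total: 9 + 0 + 6 + 4 = 19.

19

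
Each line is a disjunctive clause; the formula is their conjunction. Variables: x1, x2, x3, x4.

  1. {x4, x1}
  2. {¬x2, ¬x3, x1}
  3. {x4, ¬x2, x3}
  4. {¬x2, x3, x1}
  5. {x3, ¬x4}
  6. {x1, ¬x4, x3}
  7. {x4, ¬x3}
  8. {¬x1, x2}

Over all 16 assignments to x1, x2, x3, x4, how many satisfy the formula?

The models are:
  x1=F x2=F x3=T x4=T
  x1=T x2=T x3=T x4=T
Count: 2.

2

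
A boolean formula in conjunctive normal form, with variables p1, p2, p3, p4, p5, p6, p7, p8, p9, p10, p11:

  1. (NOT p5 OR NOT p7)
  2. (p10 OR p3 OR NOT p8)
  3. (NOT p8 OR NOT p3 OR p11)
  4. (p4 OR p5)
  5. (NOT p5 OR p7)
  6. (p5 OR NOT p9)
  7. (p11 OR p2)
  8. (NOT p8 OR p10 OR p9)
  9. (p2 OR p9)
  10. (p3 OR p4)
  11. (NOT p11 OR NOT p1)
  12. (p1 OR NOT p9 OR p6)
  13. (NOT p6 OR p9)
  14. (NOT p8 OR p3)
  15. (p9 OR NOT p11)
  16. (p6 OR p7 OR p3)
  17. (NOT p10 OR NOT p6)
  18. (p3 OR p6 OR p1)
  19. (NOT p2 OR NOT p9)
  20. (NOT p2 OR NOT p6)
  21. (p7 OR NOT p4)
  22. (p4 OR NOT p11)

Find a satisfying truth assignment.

p1=F, p2=T, p3=T, p4=T, p5=F, p6=F, p7=T, p8=F, p9=F, p10=T, p11=F

Pure literal: p8 appears only negated; assign p8 = False.
Set p1 = False and propagate.
Try p2 = True.
  then p9 is forced to False.
  then p6 is forced to False.
  then p11 is forced to False.
  then p3 is forced to True.
For the remaining variables, p4 = True, p5 = False, p7 = True, p10 = True works.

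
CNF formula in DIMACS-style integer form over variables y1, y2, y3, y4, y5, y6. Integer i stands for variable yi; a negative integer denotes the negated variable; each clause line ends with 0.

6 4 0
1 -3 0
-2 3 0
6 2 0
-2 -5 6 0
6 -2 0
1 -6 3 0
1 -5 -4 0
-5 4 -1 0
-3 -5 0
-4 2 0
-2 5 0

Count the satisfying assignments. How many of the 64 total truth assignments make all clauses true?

2

Satisfying assignments:
  y1=T y2=F y3=F y4=F y5=F y6=T
  y1=T y2=F y3=T y4=F y5=F y6=T
Count: 2.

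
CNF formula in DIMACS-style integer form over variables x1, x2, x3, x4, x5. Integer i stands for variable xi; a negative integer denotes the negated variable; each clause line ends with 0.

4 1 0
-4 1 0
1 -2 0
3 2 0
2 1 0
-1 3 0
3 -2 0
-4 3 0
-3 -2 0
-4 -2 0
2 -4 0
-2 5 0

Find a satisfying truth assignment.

x1 = True, x2 = False, x3 = True, x4 = False, x5 = True

Check each clause:
  1. (x1 OR x4) — x1 is true.
  2. (x1 OR NOT x4) — x1 is true.
  3. (NOT x2 OR x1) — x1 is true.
  4. (x3 OR x2) — x3 is true.
  5. (x2 OR x1) — x1 is true.
  6. (x3 OR NOT x1) — x3 is true.
  7. (x3 OR NOT x2) — x3 is true.
  8. (NOT x4 OR x3) — x3 is true.
  9. (NOT x2 OR NOT x3) — NOT x2 is true.
  10. (NOT x2 OR NOT x4) — NOT x4 is true.
  11. (NOT x4 OR x2) — NOT x4 is true.
  12. (NOT x2 OR x5) — x5 is true.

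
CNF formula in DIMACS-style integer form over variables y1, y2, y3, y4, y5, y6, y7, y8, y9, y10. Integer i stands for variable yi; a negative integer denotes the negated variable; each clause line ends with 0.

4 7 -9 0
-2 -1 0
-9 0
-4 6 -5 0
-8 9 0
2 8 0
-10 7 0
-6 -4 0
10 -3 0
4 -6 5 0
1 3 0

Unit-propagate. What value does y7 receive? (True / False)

Unit clause (NOT y9) sets y9 = False.
From (y9 OR NOT y8) and y9 = False: y8 = False.
(y2 OR y8): since y8 = False, the clause reduces to (y2). y2 = True.
(NOT y1 OR NOT y2): since y2 = True, the clause reduces to (NOT y1). y1 = False.
From (y3 OR y1) and y1 = False: y3 = True.
(NOT y3 OR y10) with y3 = True leaves only y10, so y10 = True.
From (y7 OR NOT y10) and y10 = True: y7 = True.

True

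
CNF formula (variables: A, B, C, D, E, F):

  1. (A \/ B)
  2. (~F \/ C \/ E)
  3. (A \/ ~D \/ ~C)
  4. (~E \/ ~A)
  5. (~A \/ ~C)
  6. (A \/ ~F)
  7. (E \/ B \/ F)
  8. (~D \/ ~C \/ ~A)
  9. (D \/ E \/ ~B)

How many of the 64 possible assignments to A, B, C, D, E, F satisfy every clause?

5

Satisfying assignments:
  A=F B=T C=F D=F E=T F=F
  A=F B=T C=F D=T E=F F=F
  A=F B=T C=F D=T E=T F=F
  A=F B=T C=T D=F E=T F=F
  A=T B=T C=F D=T E=F F=F
Count: 5.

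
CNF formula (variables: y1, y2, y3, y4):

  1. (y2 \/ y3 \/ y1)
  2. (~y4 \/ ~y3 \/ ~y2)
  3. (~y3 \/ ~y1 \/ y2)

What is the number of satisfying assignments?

10

Case analysis on y2 and y3:
  y2=1, y3=1: remaining (y1,y4) ∈ {(0,0); (1,0)} — 2.
  y2=1, y3=0: remaining (y1,y4) ∈ {(0,0); (0,1); (1,0); (1,1)} — 4.
  y2=0, y3=1: remaining (y1,y4) ∈ {(0,0); (0,1)} — 2.
  y2=0, y3=0: remaining (y1,y4) ∈ {(1,0); (1,1)} — 2.
Total: 2 + 4 + 2 + 2 = 10.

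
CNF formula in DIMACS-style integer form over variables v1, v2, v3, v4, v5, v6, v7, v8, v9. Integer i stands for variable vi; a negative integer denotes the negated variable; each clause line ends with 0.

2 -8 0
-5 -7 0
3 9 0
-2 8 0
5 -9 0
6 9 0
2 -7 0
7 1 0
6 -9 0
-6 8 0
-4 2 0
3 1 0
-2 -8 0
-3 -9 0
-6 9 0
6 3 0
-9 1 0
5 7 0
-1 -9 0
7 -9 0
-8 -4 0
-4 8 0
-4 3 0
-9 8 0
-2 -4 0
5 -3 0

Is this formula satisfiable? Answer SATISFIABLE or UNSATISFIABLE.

UNSATISFIABLE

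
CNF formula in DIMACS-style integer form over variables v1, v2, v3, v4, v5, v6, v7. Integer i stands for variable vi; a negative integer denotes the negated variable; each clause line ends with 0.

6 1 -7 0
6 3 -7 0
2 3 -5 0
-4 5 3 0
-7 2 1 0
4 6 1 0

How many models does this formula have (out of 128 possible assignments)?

Split on v1, then v3.
  v1=T, v3=T: v2, v4, v5, v6, v7 free → 2^5 = 32.
  v1=T, v3=F: 12 of the 32 assignments to (v2,v4,v5,v6,v7) work.
  v1=F, v3=T: v5 free; 8 ways for (v2,v4,v6,v7) × 2^1 = 16.
  v1=F, v3=F: 8 of the 32 assignments to (v2,v4,v5,v6,v7) work.
Total: 32 + 12 + 16 + 8 = 68.

68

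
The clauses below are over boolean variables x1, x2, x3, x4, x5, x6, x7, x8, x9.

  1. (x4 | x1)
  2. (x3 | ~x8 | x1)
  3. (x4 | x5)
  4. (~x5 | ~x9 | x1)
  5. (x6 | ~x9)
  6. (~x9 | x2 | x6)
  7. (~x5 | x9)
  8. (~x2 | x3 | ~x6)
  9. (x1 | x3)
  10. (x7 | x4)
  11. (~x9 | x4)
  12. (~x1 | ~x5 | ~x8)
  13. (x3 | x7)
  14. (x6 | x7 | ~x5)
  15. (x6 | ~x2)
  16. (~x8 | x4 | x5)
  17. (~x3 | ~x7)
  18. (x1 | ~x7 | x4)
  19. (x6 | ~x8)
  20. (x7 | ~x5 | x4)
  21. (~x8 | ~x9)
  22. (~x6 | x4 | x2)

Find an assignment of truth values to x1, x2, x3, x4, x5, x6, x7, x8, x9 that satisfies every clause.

x1=F, x2=T, x3=T, x4=T, x5=F, x6=T, x7=F, x8=F, x9=F

Pure literal: x4 appears only positively; assign x4 = True.
x8 occurs only negated in the remaining clauses — set x8 = False.
Try x1 = False.
  then x3 is forced to True.
  then x7 is forced to False.
For the remaining variables, x2 = True, x5 = False, x6 = True, x9 = False works.
Every clause has at least one true literal under this assignment.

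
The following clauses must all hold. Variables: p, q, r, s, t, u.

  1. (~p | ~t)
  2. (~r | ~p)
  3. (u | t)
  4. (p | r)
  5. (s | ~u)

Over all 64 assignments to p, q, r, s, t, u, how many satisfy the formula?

10

Case analysis on p and r:
  p=1, r=1: a clause becomes empty — 0.
  p=1, r=0: remaining (q,s,t,u) ∈ {(0,1,0,1); (1,1,0,1)} — 2.
  p=0, r=1: q free; 4 ways for (s,t,u) × 2^1 = 8.
  p=0, r=0: a clause becomes empty — 0.
Total: 0 + 2 + 8 + 0 = 10.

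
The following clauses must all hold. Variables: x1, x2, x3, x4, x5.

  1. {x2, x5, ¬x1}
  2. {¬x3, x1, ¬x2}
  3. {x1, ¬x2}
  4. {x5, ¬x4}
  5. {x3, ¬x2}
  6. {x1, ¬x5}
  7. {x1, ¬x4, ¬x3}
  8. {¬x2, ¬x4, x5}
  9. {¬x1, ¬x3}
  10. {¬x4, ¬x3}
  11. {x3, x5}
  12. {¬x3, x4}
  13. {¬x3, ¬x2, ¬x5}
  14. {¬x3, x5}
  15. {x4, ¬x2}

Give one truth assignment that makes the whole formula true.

Set x1 = True and propagate.
  then x3 is forced to False.
  then x2 is forced to False.
  then x5 is forced to True.
x4 is now unconstrained; take x4 = False.
Every clause has at least one true literal under this assignment.

x1 = 1, x2 = 0, x3 = 0, x4 = 0, x5 = 1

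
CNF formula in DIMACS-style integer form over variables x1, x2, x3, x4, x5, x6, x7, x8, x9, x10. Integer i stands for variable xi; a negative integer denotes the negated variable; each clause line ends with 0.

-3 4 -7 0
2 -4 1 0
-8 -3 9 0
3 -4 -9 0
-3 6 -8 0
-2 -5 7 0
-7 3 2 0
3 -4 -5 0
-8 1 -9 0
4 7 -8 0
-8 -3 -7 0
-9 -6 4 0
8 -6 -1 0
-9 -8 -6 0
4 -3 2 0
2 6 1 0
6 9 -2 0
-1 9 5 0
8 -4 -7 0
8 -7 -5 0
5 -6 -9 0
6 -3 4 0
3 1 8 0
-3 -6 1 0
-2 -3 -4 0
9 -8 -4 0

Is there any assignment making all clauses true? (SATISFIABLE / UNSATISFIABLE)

SATISFIABLE

Try x1 = True.
Branch on x2: take x2 = True.
Try x3 = False.
For the remaining variables, x4 = False, x5 = True, x6 = False, x7 = True, x8 = True, x9 = True, x10 = False works.
So x1=True, x2=True, x3=False, x4=False, x5=True, x6=False, x7=True, x8=True, x9=True, x10=False is a satisfying assignment.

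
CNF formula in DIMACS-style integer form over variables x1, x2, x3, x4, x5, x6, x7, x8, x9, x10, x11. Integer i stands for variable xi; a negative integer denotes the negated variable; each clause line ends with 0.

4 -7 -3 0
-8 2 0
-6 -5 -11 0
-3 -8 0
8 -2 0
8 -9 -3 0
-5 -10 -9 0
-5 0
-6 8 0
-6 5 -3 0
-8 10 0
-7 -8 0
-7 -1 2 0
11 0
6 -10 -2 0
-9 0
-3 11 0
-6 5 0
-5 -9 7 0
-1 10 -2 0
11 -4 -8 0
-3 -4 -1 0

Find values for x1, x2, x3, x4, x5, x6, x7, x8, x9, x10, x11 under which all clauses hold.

x1=False, x2=False, x3=False, x4=True, x5=False, x6=False, x7=True, x8=False, x9=False, x10=True, x11=True

Check each clause:
  1. (x4 \/ ~x3 \/ ~x7) — x4 is true.
  2. (~x8 \/ x2) — ~x8 is true.
  3. (~x11 \/ ~x5 \/ ~x6) — ~x6 is true.
  4. (~x8 \/ ~x3) — ~x8 is true.
  5. (~x2 \/ x8) — ~x2 is true.
  6. (~x9 \/ x8 \/ ~x3) — ~x3 is true.
  7. (~x10 \/ ~x9 \/ ~x5) — ~x5 is true.
  8. (~x5) — ~x5 is true.
  9. (x8 \/ ~x6) — ~x6 is true.
  10. (x5 \/ ~x6 \/ ~x3) — ~x3 is true.
  11. (x10 \/ ~x8) — ~x8 is true.
  12. (~x7 \/ ~x8) — ~x8 is true.
  13. (x2 \/ ~x7 \/ ~x1) — ~x1 is true.
  14. (x11) — x11 is true.
  15. (x6 \/ ~x10 \/ ~x2) — ~x2 is true.
  16. (~x9) — ~x9 is true.
  17. (x11 \/ ~x3) — x11 is true.
  18. (x5 \/ ~x6) — ~x6 is true.
  19. (~x5 \/ x7 \/ ~x9) — ~x5 is true.
  20. (~x2 \/ ~x1 \/ x10) — x10 is true.
  21. (~x8 \/ x11 \/ ~x4) — ~x8 is true.
  22. (~x3 \/ ~x1 \/ ~x4) — ~x3 is true.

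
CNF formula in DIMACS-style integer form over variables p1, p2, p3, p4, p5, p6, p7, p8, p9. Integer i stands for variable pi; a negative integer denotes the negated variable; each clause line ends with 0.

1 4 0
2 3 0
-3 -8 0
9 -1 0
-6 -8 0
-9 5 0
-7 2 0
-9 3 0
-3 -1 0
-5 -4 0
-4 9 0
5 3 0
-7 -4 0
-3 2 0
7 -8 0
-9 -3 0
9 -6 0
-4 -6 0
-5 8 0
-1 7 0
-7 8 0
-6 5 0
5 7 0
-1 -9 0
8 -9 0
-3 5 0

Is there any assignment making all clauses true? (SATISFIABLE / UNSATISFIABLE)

p3 = True:
  propagation gives p8=False, p1=False, p4=True, p5=False; an empty clause results — contradiction.
p3 = False:
  propagation gives p2=True, p9=False, p1=False, p4=True; an empty clause results — contradiction.
Every branch closes, so no satisfying assignment exists.

UNSATISFIABLE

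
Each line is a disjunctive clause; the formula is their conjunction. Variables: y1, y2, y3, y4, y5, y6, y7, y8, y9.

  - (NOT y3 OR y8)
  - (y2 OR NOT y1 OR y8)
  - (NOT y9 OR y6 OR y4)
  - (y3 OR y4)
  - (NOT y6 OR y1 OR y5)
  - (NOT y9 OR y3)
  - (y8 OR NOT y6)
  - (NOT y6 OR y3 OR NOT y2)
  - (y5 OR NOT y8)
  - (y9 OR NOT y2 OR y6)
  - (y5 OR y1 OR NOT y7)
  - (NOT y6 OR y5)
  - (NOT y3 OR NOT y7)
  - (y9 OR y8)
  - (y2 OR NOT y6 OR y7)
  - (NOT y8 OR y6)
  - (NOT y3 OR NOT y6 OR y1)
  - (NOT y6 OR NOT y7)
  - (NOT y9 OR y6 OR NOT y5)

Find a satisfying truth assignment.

y1 = T  y2 = T  y3 = T  y4 = F  y5 = T  y6 = T  y7 = F  y8 = T  y9 = F

Check each clause:
  1. (y8 OR NOT y3) — y8 is true.
  2. (y2 OR NOT y1 OR y8) — y8 is true.
  3. (NOT y9 OR y6 OR y4) — y6 is true.
  4. (y4 OR y3) — y3 is true.
  5. (y5 OR y1 OR NOT y6) — y1 is true.
  6. (NOT y9 OR y3) — y3 is true.
  7. (NOT y6 OR y8) — y8 is true.
  8. (NOT y6 OR NOT y2 OR y3) — y3 is true.
  9. (y5 OR NOT y8) — y5 is true.
  10. (y9 OR y6 OR NOT y2) — y6 is true.
  11. (y5 OR NOT y7 OR y1) — y1 is true.
  12. (NOT y6 OR y5) — y5 is true.
  13. (NOT y7 OR NOT y3) — NOT y7 is true.
  14. (y8 OR y9) — y8 is true.
  15. (NOT y6 OR y2 OR y7) — y2 is true.
  16. (y6 OR NOT y8) — y6 is true.
  17. (NOT y6 OR y1 OR NOT y3) — y1 is true.
  18. (NOT y7 OR NOT y6) — NOT y7 is true.
  19. (y6 OR NOT y9 OR NOT y5) — y6 is true.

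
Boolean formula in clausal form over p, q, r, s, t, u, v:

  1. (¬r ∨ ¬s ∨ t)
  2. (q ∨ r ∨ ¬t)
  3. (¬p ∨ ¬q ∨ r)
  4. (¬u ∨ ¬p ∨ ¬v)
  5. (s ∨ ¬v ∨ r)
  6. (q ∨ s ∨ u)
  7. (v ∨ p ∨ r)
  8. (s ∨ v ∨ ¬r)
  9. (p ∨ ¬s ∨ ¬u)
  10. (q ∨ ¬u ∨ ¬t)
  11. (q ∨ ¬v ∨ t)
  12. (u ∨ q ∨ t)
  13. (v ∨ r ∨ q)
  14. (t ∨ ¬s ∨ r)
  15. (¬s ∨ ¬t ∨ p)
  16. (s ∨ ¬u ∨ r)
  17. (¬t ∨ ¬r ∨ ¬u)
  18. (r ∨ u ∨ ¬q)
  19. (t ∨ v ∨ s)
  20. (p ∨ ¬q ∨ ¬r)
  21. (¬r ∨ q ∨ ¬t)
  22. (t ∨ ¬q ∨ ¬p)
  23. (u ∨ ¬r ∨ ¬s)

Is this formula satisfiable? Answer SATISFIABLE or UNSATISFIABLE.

SATISFIABLE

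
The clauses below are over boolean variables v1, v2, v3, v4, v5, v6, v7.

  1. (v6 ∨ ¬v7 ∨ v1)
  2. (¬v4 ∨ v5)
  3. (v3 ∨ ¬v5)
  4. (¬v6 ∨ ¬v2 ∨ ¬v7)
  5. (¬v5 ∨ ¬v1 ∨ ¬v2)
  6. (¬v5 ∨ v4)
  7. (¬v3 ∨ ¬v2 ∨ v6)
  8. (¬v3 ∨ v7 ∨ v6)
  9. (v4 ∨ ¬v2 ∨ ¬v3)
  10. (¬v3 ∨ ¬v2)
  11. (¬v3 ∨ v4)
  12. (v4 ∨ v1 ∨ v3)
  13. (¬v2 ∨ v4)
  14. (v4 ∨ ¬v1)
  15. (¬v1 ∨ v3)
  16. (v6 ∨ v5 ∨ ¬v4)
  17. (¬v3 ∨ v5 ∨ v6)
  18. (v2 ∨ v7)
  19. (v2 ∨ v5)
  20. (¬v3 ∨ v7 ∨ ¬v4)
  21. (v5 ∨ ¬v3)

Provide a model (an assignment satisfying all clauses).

Try v1 = False.
Try v2 = False.
  then v7 is forced to True.
  then v6 is forced to True.
  then v5 is forced to True.
  then v3 is forced to True.
  then v4 is forced to True.
Every clause has at least one true literal under this assignment.

v1=F  v2=F  v3=T  v4=T  v5=T  v6=T  v7=T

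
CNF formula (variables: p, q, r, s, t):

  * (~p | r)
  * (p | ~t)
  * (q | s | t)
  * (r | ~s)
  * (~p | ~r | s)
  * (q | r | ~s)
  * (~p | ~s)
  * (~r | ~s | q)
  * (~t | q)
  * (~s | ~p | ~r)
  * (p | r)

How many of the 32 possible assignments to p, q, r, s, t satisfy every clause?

Satisfying assignments:
  p=F q=T r=T s=F t=F
  p=F q=T r=T s=T t=F
Count: 2.

2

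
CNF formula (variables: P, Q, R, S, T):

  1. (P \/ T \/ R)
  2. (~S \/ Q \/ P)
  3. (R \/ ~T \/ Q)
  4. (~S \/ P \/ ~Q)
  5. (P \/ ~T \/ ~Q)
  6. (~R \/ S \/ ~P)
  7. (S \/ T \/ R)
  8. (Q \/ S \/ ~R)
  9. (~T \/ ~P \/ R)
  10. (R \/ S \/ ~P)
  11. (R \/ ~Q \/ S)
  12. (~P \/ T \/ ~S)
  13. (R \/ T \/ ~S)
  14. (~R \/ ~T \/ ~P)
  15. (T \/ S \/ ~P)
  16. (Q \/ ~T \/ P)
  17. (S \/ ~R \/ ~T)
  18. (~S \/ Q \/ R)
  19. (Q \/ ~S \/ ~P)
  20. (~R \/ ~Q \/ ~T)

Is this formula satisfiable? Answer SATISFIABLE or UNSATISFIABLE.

Branch on P: take P = False.
For the remaining variables, Q = True, R = True, S = False, T = False works.
Every clause has at least one true literal under this assignment.
So P=False, Q=True, R=True, S=False, T=False is a satisfying assignment.

SATISFIABLE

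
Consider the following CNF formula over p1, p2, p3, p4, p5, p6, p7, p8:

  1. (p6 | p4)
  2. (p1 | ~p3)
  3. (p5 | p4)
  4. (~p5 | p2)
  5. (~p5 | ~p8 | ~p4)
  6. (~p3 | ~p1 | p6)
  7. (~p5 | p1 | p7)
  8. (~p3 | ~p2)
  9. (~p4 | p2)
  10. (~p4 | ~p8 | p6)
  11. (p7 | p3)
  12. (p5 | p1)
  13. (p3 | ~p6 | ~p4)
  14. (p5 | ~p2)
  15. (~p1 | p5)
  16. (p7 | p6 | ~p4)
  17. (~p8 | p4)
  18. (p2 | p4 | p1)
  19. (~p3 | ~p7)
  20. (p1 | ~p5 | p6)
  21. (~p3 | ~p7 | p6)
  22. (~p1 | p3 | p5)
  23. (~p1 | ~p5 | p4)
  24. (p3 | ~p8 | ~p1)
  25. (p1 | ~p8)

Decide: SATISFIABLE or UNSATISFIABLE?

SATISFIABLE

Pure literal: p8 appears only negated; assign p8 = False.
Set p1 = True and propagate.
  then p5 is forced to True.
  then p2 is forced to True.
  then p3 is forced to False.
  then p7 is forced to True.
  then p4 is forced to True.
  then p6 is forced to False.
Every clause has at least one true literal under this assignment.
So p1=True, p2=True, p3=False, p4=True, p5=True, p6=False, p7=True, p8=False is a satisfying assignment.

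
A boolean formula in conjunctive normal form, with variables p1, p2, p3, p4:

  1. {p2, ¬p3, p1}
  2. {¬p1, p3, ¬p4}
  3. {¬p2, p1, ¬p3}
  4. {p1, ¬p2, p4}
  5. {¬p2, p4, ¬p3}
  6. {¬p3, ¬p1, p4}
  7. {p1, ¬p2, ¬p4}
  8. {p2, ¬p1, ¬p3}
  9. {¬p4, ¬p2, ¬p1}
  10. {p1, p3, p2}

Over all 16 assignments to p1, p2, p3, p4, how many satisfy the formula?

2

The models are:
  p1=T p2=F p3=F p4=F
  p1=T p2=T p3=F p4=F
That's 2 in total.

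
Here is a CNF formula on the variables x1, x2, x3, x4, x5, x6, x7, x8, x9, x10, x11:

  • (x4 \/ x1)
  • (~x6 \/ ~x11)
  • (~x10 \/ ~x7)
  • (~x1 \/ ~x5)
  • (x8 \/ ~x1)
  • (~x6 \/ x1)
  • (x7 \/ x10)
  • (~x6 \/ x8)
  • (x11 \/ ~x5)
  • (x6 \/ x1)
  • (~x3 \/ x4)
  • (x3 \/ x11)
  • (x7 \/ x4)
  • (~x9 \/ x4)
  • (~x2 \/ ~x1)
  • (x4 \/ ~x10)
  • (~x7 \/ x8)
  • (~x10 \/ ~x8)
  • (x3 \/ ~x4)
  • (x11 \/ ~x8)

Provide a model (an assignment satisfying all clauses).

x1=T, x2=F, x3=T, x4=T, x5=F, x6=F, x7=T, x8=T, x9=F, x10=F, x11=T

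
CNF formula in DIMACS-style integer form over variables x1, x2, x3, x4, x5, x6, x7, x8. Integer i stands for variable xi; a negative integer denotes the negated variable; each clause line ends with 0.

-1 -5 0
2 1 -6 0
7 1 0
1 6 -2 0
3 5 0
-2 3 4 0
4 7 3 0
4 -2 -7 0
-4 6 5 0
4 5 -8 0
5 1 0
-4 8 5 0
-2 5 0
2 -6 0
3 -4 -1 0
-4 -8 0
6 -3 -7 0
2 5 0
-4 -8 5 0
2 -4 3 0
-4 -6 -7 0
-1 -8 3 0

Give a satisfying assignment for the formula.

Try x1 = False.
  then x7 is forced to True.
  then x5 is forced to True.
For the remaining variables, x2 = False, x3 = False, x4 = False, x6 = False, x8 = True works.
Every clause has at least one true literal under this assignment.

x1 = F  x2 = F  x3 = F  x4 = F  x5 = T  x6 = F  x7 = T  x8 = T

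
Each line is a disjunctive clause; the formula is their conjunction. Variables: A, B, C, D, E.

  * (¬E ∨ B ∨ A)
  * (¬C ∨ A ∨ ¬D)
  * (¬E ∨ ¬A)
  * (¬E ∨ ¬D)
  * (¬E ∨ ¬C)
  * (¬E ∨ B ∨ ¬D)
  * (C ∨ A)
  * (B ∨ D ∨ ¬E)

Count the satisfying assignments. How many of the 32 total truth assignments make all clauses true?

10

Case analysis on E and A:
  E=1, A=1: a clause becomes empty — 0.
  E=1, A=0: a clause becomes empty — 0.
  E=0, A=1: B, C, D free → 2^3 = 8.
  E=0, A=0: remaining (B,C,D) ∈ {(0,1,0); (1,1,0)} — 2.
Total: 0 + 0 + 8 + 2 = 10.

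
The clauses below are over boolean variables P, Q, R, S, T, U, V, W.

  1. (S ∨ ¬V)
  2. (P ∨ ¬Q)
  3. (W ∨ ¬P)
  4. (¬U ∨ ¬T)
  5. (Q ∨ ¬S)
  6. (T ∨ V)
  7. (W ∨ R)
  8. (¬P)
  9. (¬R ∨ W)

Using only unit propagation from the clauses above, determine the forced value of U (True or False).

False

(¬P) is a unit clause: P = False.
From (¬Q ∨ P) and P = False: Q = False.
In (¬S ∨ Q), Q is now false; ¬S must hold, so S = False.
(S ∨ ¬V): since S = False, the clause reduces to (¬V). V = False.
In (V ∨ T), V is now false; T must hold, so T = True.
(¬T ∨ ¬U) with T = True leaves only ¬U, so U = False.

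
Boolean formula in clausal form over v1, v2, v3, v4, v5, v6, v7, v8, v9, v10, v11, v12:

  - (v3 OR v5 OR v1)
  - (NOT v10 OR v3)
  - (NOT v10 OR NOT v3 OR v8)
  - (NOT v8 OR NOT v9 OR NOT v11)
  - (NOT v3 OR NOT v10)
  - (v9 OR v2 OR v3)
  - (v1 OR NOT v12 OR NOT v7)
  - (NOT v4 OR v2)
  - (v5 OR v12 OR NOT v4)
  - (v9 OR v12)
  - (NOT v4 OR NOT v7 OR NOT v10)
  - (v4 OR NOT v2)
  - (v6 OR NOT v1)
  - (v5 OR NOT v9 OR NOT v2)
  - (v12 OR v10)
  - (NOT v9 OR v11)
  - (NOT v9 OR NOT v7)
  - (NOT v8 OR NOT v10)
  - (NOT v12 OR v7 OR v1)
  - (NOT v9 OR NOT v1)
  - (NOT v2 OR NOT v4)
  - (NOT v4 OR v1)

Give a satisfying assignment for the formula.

v5 occurs only positively in the remaining clauses — set v5 = True.
Pure literal: v6 appears only positively; assign v6 = True.
Branch on v1: take v1 = True.
  then v9 is forced to False.
  then v12 is forced to True.
For the remaining variables, v2 = False, v3 = True, v4 = False, v7 = False, v8 = True, v10 = False, v11 = False works.
Every clause has at least one true literal under this assignment.

v1=True, v2=False, v3=True, v4=False, v5=True, v6=True, v7=False, v8=True, v9=False, v10=False, v11=False, v12=True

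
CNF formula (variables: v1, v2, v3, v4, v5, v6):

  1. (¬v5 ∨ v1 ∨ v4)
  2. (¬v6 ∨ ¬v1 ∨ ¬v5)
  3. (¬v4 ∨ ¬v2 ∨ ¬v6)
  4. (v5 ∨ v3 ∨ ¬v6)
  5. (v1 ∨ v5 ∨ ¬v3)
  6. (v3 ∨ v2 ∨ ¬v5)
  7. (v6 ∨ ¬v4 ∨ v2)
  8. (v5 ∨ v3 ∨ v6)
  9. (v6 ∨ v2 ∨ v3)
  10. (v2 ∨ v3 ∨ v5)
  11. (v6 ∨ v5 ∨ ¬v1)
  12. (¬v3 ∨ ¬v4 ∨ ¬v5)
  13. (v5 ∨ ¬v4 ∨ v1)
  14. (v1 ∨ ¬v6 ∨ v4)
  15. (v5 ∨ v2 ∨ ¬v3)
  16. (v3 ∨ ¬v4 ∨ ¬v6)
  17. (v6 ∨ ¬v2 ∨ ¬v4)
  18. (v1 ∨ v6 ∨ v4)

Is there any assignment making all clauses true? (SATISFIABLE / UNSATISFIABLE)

SATISFIABLE

Branch on v1: take v1 = True.
Set v2 = True and propagate.
The remaining clauses are satisfied by v3 = False, v4 = False, v5 = True, v6 = False.
Every clause has at least one true literal under this assignment.
So v1=T  v2=T  v3=F  v4=F  v5=T  v6=F is a satisfying assignment.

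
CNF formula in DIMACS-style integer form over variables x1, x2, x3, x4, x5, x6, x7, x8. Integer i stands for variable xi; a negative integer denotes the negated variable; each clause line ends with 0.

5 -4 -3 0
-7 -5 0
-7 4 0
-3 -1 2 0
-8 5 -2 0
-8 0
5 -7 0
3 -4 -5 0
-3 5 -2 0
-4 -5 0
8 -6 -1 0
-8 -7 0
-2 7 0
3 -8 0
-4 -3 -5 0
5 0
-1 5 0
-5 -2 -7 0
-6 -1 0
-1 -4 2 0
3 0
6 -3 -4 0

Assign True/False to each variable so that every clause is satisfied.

x1=False  x2=False  x3=True  x4=False  x5=True  x6=False  x7=False  x8=False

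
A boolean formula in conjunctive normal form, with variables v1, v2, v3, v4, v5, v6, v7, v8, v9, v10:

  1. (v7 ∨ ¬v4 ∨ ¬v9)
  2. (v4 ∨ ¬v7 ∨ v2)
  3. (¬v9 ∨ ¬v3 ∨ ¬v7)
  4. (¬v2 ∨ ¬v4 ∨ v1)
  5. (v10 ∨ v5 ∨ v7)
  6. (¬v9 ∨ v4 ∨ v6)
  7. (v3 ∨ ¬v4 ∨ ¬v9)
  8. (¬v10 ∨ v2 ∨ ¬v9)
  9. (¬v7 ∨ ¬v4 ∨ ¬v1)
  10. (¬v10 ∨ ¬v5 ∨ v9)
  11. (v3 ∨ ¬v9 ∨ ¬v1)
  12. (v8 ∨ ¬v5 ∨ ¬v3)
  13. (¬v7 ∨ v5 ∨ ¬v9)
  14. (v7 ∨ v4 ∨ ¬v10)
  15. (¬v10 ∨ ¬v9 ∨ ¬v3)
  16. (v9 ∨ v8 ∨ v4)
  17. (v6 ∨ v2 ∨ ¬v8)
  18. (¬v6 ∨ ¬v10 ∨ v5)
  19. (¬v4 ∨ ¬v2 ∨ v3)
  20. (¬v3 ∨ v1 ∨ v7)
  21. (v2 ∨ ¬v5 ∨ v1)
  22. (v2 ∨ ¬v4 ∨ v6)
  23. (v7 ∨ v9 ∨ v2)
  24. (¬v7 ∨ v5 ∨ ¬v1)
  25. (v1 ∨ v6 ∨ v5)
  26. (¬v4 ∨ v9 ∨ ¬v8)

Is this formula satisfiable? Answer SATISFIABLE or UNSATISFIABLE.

Try v1 = True.
Try v2 = True.
Try v3 = False.
  then v9 is forced to False.
  then v4 is forced to False.
  then v8 is forced to True.
For the remaining variables, v5 = True, v6 = False, v7 = False, v10 = False works.
So v1 = 1, v2 = 1, v3 = 0, v4 = 0, v5 = 1, v6 = 0, v7 = 0, v8 = 1, v9 = 0, v10 = 0 is a satisfying assignment.

SATISFIABLE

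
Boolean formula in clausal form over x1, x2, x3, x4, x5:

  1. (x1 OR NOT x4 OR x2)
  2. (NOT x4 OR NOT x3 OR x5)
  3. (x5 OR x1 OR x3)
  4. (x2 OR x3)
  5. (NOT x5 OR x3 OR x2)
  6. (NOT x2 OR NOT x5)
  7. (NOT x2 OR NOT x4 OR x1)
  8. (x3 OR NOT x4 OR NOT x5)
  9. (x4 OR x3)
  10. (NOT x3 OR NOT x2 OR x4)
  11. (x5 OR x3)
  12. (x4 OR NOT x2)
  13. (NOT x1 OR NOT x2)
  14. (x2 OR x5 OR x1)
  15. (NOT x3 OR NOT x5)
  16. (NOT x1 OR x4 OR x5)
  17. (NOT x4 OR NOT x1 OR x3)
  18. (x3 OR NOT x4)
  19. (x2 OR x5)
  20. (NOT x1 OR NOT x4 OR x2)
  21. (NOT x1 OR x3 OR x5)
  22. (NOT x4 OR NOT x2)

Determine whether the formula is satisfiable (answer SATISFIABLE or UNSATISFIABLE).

x2 = True:
  propagation gives x5=False, x3=True, x4=False; an empty clause results — contradiction.
x2 = False:
  propagation gives x3=True, x5=False; an empty clause results — contradiction.
Every branch closes, so no satisfying assignment exists.

UNSATISFIABLE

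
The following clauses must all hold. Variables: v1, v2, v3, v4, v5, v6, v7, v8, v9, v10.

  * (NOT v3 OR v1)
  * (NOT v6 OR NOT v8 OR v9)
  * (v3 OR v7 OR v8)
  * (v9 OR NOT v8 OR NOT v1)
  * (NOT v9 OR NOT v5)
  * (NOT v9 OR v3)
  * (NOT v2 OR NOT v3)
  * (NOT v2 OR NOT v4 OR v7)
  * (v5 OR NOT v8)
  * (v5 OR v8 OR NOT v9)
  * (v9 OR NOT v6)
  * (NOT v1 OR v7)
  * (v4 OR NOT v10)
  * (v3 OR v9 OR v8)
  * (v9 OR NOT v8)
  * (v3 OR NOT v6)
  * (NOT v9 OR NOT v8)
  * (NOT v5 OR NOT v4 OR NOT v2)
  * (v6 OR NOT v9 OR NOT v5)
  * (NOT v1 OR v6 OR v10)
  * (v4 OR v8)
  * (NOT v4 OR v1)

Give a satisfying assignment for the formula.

v1=T, v2=F, v3=T, v4=T, v5=T, v6=F, v7=T, v8=F, v9=F, v10=T

Check each clause:
  1. (v1 OR NOT v3) — v1 is true.
  2. (v9 OR NOT v6 OR NOT v8) — NOT v8 is true.
  3. (v8 OR v3 OR v7) — v3 is true.
  4. (NOT v1 OR v9 OR NOT v8) — NOT v8 is true.
  5. (NOT v9 OR NOT v5) — NOT v9 is true.
  6. (NOT v9 OR v3) — v3 is true.
  7. (NOT v3 OR NOT v2) — NOT v2 is true.
  8. (NOT v2 OR v7 OR NOT v4) — NOT v2 is true.
  9. (NOT v8 OR v5) — NOT v8 is true.
  10. (v8 OR NOT v9 OR v5) — v5 is true.
  11. (NOT v6 OR v9) — NOT v6 is true.
  12. (v7 OR NOT v1) — v7 is true.
  13. (NOT v10 OR v4) — v4 is true.
  14. (v3 OR v9 OR v8) — v3 is true.
  15. (NOT v8 OR v9) — NOT v8 is true.
  16. (v3 OR NOT v6) — NOT v6 is true.
  17. (NOT v8 OR NOT v9) — NOT v8 is true.
  18. (NOT v5 OR NOT v2 OR NOT v4) — NOT v2 is true.
  19. (v6 OR NOT v9 OR NOT v5) — NOT v9 is true.
  20. (v6 OR v10 OR NOT v1) — v10 is true.
  21. (v4 OR v8) — v4 is true.
  22. (NOT v4 OR v1) — v1 is true.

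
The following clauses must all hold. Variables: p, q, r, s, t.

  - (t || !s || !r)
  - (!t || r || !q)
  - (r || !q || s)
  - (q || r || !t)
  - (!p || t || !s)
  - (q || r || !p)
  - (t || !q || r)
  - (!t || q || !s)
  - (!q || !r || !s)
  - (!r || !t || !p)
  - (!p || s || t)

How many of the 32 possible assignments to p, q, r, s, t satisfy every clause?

6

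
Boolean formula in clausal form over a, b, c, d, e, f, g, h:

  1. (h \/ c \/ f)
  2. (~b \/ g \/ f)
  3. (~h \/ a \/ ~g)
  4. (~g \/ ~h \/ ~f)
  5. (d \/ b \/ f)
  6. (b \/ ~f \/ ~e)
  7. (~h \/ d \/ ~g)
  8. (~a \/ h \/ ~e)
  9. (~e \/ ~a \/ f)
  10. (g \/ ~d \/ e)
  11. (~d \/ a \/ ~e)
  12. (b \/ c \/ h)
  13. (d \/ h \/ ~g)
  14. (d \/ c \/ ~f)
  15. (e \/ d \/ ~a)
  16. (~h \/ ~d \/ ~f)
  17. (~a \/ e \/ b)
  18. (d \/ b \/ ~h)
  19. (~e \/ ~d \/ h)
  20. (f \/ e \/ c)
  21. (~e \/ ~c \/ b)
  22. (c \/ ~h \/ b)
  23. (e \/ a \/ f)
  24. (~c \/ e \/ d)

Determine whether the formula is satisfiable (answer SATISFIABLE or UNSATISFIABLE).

SATISFIABLE

Set a = True and propagate.
Branch on b: take b = True.
The remaining clauses are satisfied by c = True, d = True, e = False, f = False, g = True, h = False.
Every clause has at least one true literal under this assignment.
So a=1, b=1, c=1, d=1, e=0, f=0, g=1, h=0 is a satisfying assignment.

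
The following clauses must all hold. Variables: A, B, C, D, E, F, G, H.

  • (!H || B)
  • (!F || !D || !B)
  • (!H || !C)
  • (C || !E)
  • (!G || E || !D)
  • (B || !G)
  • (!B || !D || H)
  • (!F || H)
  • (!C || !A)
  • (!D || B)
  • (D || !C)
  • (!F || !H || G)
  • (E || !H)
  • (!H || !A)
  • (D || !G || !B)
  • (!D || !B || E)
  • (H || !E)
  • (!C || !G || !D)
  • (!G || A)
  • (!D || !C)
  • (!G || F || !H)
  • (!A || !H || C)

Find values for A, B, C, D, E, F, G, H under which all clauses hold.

A=F, B=F, C=F, D=F, E=F, F=F, G=F, H=F

Set A = False and propagate.
  then G is forced to False.
Branch on B: take B = False.
  then H is forced to False.
  then F is forced to False.
  then D is forced to False.
  then C is forced to False.
  then E is forced to False.
Every clause has at least one true literal under this assignment.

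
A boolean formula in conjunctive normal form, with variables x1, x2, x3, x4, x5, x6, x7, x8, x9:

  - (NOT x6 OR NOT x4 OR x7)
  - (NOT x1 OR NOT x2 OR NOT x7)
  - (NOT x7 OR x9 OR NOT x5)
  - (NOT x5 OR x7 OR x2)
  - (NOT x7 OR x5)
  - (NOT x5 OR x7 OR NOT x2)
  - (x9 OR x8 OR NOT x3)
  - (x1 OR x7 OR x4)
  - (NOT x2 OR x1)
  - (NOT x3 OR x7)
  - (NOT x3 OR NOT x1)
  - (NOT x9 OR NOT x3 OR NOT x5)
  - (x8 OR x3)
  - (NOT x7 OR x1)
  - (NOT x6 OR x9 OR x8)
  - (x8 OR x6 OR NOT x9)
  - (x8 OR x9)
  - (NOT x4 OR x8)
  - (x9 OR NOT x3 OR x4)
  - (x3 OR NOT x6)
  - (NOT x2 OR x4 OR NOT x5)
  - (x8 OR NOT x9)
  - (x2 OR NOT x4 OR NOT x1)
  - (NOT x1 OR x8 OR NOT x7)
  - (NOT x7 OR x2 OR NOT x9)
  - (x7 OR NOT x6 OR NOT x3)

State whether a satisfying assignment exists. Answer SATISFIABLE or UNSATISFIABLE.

SATISFIABLE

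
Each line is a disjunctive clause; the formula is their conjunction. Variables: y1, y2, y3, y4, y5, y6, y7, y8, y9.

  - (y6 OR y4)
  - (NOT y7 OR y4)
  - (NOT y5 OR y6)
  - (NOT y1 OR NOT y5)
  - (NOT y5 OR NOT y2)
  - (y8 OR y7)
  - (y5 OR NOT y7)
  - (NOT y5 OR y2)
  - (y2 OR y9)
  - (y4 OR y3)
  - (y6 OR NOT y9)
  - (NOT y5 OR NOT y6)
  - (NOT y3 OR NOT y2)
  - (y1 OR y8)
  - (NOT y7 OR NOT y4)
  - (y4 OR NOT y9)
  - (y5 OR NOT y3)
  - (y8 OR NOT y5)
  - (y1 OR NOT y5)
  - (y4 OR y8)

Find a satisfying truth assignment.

Pure literal: y8 appears only positively; assign y8 = True.
Try y1 = False.
  then y5 is forced to False.
  then y7 is forced to False.
  then y3 is forced to False.
  then y4 is forced to True.
The remaining clauses are satisfied by y2 = False, y6 = True, y9 = True.
Every clause has at least one true literal under this assignment.
Check each clause:
  1. (y4 OR y6) — y4 is true.
  2. (NOT y7 OR y4) — NOT y7 is true.
  3. (y6 OR NOT y5) — NOT y5 is true.
  4. (NOT y1 OR NOT y5) — NOT y5 is true.
  5. (NOT y2 OR NOT y5) — NOT y5 is true.
  6. (y7 OR y8) — y8 is true.
  7. (NOT y7 OR y5) — NOT y7 is true.
  8. (y2 OR NOT y5) — NOT y5 is true.
  9. (y9 OR y2) — y9 is true.
  10. (y3 OR y4) — y4 is true.
  11. (y6 OR NOT y9) — y6 is true.
  12. (NOT y5 OR NOT y6) — NOT y5 is true.
  13. (NOT y2 OR NOT y3) — NOT y3 is true.
  14. (y1 OR y8) — y8 is true.
  15. (NOT y4 OR NOT y7) — NOT y7 is true.
  16. (NOT y9 OR y4) — y4 is true.
  17. (NOT y3 OR y5) — NOT y3 is true.
  18. (NOT y5 OR y8) — y8 is true.
  19. (NOT y5 OR y1) — NOT y5 is true.
  20. (y8 OR y4) — y8 is true.

y1 = F  y2 = F  y3 = F  y4 = T  y5 = F  y6 = T  y7 = F  y8 = T  y9 = T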